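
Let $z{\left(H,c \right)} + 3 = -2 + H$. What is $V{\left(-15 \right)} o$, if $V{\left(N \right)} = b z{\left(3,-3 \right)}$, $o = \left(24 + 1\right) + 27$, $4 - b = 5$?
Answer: $104$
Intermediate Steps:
$b = -1$ ($b = 4 - 5 = -1$)
$z{\left(H,c \right)} = -5 + H$ ($z{\left(H,c \right)} = -3 + \left(-2 + H\right) = -5 + H$)
$o = 52$ ($o = 25 + 27 = 52$)
$V{\left(N \right)} = 2$ ($V{\left(N \right)} = - (-5 + 3) = \left(-1\right) \left(-2\right) = 2$)
$V{\left(-15 \right)} o = 2 \cdot 52 = 104$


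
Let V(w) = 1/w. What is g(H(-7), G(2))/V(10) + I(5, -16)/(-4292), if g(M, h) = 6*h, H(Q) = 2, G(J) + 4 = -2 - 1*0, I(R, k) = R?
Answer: -1545125/4292 ≈ -360.00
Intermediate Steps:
G(J) = -6 (G(J) = -4 + (-2 - 1*0) = -4 + (-2 + 0) = -4 - 2 = -6)
g(H(-7), G(2))/V(10) + I(5, -16)/(-4292) = (6*(-6))/(1/10) + 5/(-4292) = -36/1/10 + 5*(-1/4292) = -36*10 - 5/4292 = -360 - 5/4292 = -1545125/4292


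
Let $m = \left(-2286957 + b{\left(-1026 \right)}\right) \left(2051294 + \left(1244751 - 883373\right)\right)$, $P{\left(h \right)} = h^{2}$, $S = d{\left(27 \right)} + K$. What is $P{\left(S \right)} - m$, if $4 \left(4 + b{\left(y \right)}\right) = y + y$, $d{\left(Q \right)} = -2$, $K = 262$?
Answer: $5518924538128$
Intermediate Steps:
$b{\left(y \right)} = -4 + \frac{y}{2}$ ($b{\left(y \right)} = -4 + \frac{y + y}{4} = -4 + \frac{2 y}{4} = -4 + \frac{y}{2}$)
$S = 260$ ($S = -2 + 262 = 260$)
$m = -5518924470528$ ($m = \left(-2286957 + \left(-4 + \frac{1}{2} \left(-1026\right)\right)\right) \left(2051294 + \left(1244751 - 883373\right)\right) = \left(-2286957 - 517\right) \left(2051294 + \left(1244751 - 883373\right)\right) = \left(-2286957 - 517\right) \left(2051294 + 361378\right) = \left(-2287474\right) 2412672 = -5518924470528$)
$P{\left(S \right)} - m = 260^{2} - -5518924470528 = 67600 + 5518924470528 = 5518924538128$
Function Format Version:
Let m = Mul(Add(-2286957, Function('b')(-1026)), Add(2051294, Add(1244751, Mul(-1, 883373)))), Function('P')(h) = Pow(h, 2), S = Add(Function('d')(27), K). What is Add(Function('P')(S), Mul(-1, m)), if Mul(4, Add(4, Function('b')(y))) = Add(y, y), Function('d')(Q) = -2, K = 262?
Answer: 5518924538128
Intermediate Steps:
Function('b')(y) = Add(-4, Mul(Rational(1, 2), y)) (Function('b')(y) = Add(-4, Mul(Rational(1, 4), Add(y, y))) = Add(-4, Mul(Rational(1, 4), Mul(2, y))) = Add(-4, Mul(Rational(1, 2), y)))
S = 260 (S = Add(-2, 262) = 260)
m = -5518924470528 (m = Mul(Add(-2286957, Add(-4, Mul(Rational(1, 2), -1026))), Add(2051294, Add(1244751, Mul(-1, 883373)))) = Mul(Add(-2286957, Add(-4, -513)), Add(2051294, Add(1244751, -883373))) = Mul(Add(-2286957, -517), Add(2051294, 361378)) = Mul(-2287474, 2412672) = -5518924470528)
Add(Function('P')(S), Mul(-1, m)) = Add(Pow(260, 2), Mul(-1, -5518924470528)) = Add(67600, 5518924470528) = 5518924538128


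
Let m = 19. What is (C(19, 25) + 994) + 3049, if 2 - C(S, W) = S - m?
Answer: 4045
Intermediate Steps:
C(S, W) = 21 - S (C(S, W) = 2 - (S - 1*19) = 2 - (S - 19) = 2 - (-19 + S) = 2 + (19 - S) = 21 - S)
(C(19, 25) + 994) + 3049 = ((21 - 1*19) + 994) + 3049 = ((21 - 19) + 994) + 3049 = (2 + 994) + 3049 = 996 + 3049 = 4045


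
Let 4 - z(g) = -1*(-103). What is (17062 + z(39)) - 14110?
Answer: 2853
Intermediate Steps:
z(g) = -99 (z(g) = 4 - (-1)*(-103) = 4 - 1*103 = 4 - 103 = -99)
(17062 + z(39)) - 14110 = (17062 - 99) - 14110 = 16963 - 14110 = 2853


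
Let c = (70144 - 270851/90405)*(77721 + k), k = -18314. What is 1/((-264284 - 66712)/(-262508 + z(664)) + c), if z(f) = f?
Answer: 845428815/3522789115113209344 ≈ 2.3999e-10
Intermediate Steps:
c = 53815082477269/12915 (c = (70144 - 270851/90405)*(77721 - 18314) = (70144 - 270851*1/90405)*59407 = (70144 - 38693/12915)*59407 = (905871067/12915)*59407 = 53815082477269/12915 ≈ 4.1669e+9)
1/((-264284 - 66712)/(-262508 + z(664)) + c) = 1/((-264284 - 66712)/(-262508 + 664) + 53815082477269/12915) = 1/(-330996/(-261844) + 53815082477269/12915) = 1/(-330996*(-1/261844) + 53815082477269/12915) = 1/(82749/65461 + 53815082477269/12915) = 1/(3522789115113209344/845428815) = 845428815/3522789115113209344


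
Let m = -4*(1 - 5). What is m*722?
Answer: 11552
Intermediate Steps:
m = 16 (m = -4*(-4) = 16)
m*722 = 16*722 = 11552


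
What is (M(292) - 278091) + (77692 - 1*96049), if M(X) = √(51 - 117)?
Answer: -296448 + I*√66 ≈ -2.9645e+5 + 8.124*I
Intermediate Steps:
M(X) = I*√66 (M(X) = √(-66) = I*√66)
(M(292) - 278091) + (77692 - 1*96049) = (I*√66 - 278091) + (77692 - 1*96049) = (-278091 + I*√66) + (77692 - 96049) = (-278091 + I*√66) - 18357 = -296448 + I*√66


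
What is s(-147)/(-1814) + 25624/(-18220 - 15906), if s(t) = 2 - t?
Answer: -25783355/30952282 ≈ -0.83300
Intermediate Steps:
s(-147)/(-1814) + 25624/(-18220 - 15906) = (2 - 1*(-147))/(-1814) + 25624/(-18220 - 15906) = (2 + 147)*(-1/1814) + 25624/(-34126) = 149*(-1/1814) + 25624*(-1/34126) = -149/1814 - 12812/17063 = -25783355/30952282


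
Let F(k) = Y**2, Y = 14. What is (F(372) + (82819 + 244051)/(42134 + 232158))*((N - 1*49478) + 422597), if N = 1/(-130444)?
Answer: 1316264652705616585/17889872824 ≈ 7.3576e+7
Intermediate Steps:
N = -1/130444 ≈ -7.6661e-6
F(k) = 196 (F(k) = 14**2 = 196)
(F(372) + (82819 + 244051)/(42134 + 232158))*((N - 1*49478) + 422597) = (196 + (82819 + 244051)/(42134 + 232158))*((-1/130444 - 1*49478) + 422597) = (196 + 326870/274292)*((-1/130444 - 49478) + 422597) = (196 + 326870*(1/274292))*(-6454108233/130444 + 422597) = (196 + 163435/137146)*(48671134835/130444) = (27044051/137146)*(48671134835/130444) = 1316264652705616585/17889872824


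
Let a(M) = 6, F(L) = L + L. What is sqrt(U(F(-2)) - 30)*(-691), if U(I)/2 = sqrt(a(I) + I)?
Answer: -691*I*sqrt(30 - 2*sqrt(2)) ≈ -3601.9*I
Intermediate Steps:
F(L) = 2*L
U(I) = 2*sqrt(6 + I)
sqrt(U(F(-2)) - 30)*(-691) = sqrt(2*sqrt(6 + 2*(-2)) - 30)*(-691) = sqrt(2*sqrt(6 - 4) - 30)*(-691) = sqrt(2*sqrt(2) - 30)*(-691) = sqrt(-30 + 2*sqrt(2))*(-691) = -691*sqrt(-30 + 2*sqrt(2))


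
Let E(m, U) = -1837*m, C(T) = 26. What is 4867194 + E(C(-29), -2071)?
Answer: 4819432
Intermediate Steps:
4867194 + E(C(-29), -2071) = 4867194 - 1837*26 = 4867194 - 47762 = 4819432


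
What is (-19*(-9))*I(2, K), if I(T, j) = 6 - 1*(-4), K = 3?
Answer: 1710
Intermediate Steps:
I(T, j) = 10 (I(T, j) = 6 + 4 = 10)
(-19*(-9))*I(2, K) = -19*(-9)*10 = 171*10 = 1710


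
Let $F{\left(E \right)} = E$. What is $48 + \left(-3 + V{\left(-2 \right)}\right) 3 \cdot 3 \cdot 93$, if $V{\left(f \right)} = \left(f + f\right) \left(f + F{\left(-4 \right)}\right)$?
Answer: $17625$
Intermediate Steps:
$V{\left(f \right)} = 2 f \left(-4 + f\right)$ ($V{\left(f \right)} = \left(f + f\right) \left(f - 4\right) = 2 f \left(-4 + f\right)$)
$48 + \left(-3 + V{\left(-2 \right)}\right) 3 \cdot 3 \cdot 93 = 48 + \left(-3 + 2 \left(-2\right) \left(-4 - 2\right)\right) 3 \cdot 3 \cdot 93 = 48 + \left(-3 + 2 \left(-2\right) \left(-6\right)\right) 9 \cdot 93 = 48 + \left(-3 + 24\right) 9 \cdot 93 = 48 + 21 \cdot 9 \cdot 93 = 48 + 189 \cdot 93 = 48 + 17577 = 17625$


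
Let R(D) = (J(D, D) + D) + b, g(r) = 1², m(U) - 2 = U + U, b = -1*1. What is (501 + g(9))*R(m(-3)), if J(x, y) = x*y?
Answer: 5522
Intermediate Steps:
b = -1
m(U) = 2 + 2*U (m(U) = 2 + (U + U) = 2 + 2*U)
g(r) = 1
R(D) = -1 + D + D² (R(D) = (D*D + D) - 1 = (D² + D) - 1 = (D + D²) - 1 = -1 + D + D²)
(501 + g(9))*R(m(-3)) = (501 + 1)*(-1 + (2 + 2*(-3)) + (2 + 2*(-3))²) = 502*(-1 + (2 - 6) + (2 - 6)²) = 502*(-1 - 4 + (-4)²) = 502*(-1 - 4 + 16) = 502*11 = 5522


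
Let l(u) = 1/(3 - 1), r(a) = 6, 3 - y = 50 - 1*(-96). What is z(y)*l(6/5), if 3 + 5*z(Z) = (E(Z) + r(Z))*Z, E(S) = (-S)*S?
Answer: 1461673/5 ≈ 2.9233e+5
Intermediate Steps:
y = -143 (y = 3 - (50 - 1*(-96)) = 3 - (50 + 96) = 3 - 1*146 = 3 - 146 = -143)
l(u) = 1/2
E(S) = -S**2
z(Z) = -3/5 + Z*(6 - Z**2)/5 (z(Z) = -3/5 + ((-Z**2 + 6)*Z)/5 = -3/5 + ((6 - Z**2)*Z)/5 = -3/5 + (Z*(6 - Z**2))/5 = -3/5 + Z*(6 - Z**2)/5)
z(y)*l(6/5) = (-3/5 - 1/5*(-143)**3 + (6/5)*(-143))*(1/2) = (-3/5 - 1/5*(-2924207) - 858/5)*(1/2) = (-3/5 + 2924207/5 - 858/5)*(1/2) = (2923346/5)*(1/2) = 1461673/5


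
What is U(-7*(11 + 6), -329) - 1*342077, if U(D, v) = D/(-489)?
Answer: -167275534/489 ≈ -3.4208e+5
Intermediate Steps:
U(D, v) = -D/489 (U(D, v) = D*(-1/489) = -D/489)
U(-7*(11 + 6), -329) - 1*342077 = -(-7)*(11 + 6)/489 - 1*342077 = -(-7)*17/489 - 342077 = -1/489*(-119) - 342077 = 119/489 - 342077 = -167275534/489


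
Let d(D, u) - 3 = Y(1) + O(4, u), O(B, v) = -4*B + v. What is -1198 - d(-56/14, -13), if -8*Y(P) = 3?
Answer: -9373/8 ≈ -1171.6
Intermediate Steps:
O(B, v) = v - 4*B
Y(P) = -3/8 (Y(P) = -⅛*3 = -3/8)
d(D, u) = -107/8 + u (d(D, u) = 3 + (-3/8 + (u - 4*4)) = 3 + (-3/8 + (u - 16)) = 3 + (-3/8 + (-16 + u)) = 3 + (-131/8 + u) = -107/8 + u)
-1198 - d(-56/14, -13) = -1198 - (-107/8 - 13) = -1198 - 1*(-211/8) = -1198 + 211/8 = -9373/8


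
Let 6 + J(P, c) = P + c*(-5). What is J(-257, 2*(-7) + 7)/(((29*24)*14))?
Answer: -19/812 ≈ -0.023399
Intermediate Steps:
J(P, c) = -6 + P - 5*c (J(P, c) = -6 + (P + c*(-5)) = -6 + (P - 5*c) = -6 + P - 5*c)
J(-257, 2*(-7) + 7)/(((29*24)*14)) = (-6 - 257 - 5*(2*(-7) + 7))/(((29*24)*14)) = (-6 - 257 - 5*(-14 + 7))/((696*14)) = (-6 - 257 - 5*(-7))/9744 = (-6 - 257 + 35)*(1/9744) = -228*1/9744 = -19/812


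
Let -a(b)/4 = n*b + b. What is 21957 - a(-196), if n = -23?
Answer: 39205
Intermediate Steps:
a(b) = 88*b (a(b) = -4*(-23*b + b) = -(-88)*b = 88*b)
21957 - a(-196) = 21957 - 88*(-196) = 21957 - 1*(-17248) = 21957 + 17248 = 39205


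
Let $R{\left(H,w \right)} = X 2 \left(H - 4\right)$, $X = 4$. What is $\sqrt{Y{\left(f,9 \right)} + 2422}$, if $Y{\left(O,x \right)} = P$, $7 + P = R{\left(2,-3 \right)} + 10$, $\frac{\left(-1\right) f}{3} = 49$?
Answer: $\sqrt{2409} \approx 49.082$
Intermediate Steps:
$f = -147$ ($f = \left(-3\right) 49 = -147$)
$R{\left(H,w \right)} = -32 + 8 H$ ($R{\left(H,w \right)} = 4 \cdot 2 \left(H - 4\right) = 4 \cdot 2 \left(-4 + H\right) = 4 \left(-8 + 2 H\right) = -32 + 8 H$)
$P = -13$ ($P = -7 + \left(\left(-32 + 8 \cdot 2\right) + 10\right) = -7 + \left(\left(-32 + 16\right) + 10\right) = -7 + \left(-16 + 10\right) = -7 - 6 = -13$)
$Y{\left(O,x \right)} = -13$
$\sqrt{Y{\left(f,9 \right)} + 2422} = \sqrt{-13 + 2422} = \sqrt{2409}$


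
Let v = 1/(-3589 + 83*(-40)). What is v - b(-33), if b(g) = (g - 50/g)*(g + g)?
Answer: -14356903/6909 ≈ -2078.0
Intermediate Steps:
b(g) = 2*g*(g - 50/g) (b(g) = (g - 50/g)*(2*g) = 2*g*(g - 50/g))
v = -1/6909 (v = 1/(-3589 - 3320) = 1/(-6909) = -1/6909 ≈ -0.00014474)
v - b(-33) = -1/6909 - (-100 + 2*(-33)**2) = -1/6909 - (-100 + 2*1089) = -1/6909 - (-100 + 2178) = -1/6909 - 1*2078 = -1/6909 - 2078 = -14356903/6909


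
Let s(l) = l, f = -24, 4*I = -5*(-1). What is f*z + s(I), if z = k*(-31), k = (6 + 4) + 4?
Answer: 41669/4 ≈ 10417.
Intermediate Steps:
I = 5/4 (I = (-5*(-1))/4 = (¼)*5 = 5/4 ≈ 1.2500)
k = 14 (k = 10 + 4 = 14)
z = -434 (z = 14*(-31) = -434)
f*z + s(I) = -24*(-434) + 5/4 = 10416 + 5/4 = 41669/4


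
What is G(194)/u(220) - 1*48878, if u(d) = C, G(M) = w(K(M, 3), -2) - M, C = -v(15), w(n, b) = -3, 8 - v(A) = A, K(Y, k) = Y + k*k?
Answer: -342343/7 ≈ -48906.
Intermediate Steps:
K(Y, k) = Y + k**2
v(A) = 8 - A
C = 7 (C = -(8 - 1*15) = -(8 - 15) = -1*(-7) = 7)
G(M) = -3 - M
u(d) = 7
G(194)/u(220) - 1*48878 = (-3 - 1*194)/7 - 1*48878 = (-3 - 194)*(1/7) - 48878 = -197*1/7 - 48878 = -197/7 - 48878 = -342343/7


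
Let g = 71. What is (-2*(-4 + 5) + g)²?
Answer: 4761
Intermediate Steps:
(-2*(-4 + 5) + g)² = (-2*(-4 + 5) + 71)² = (-2*1 + 71)² = (-2 + 71)² = 69² = 4761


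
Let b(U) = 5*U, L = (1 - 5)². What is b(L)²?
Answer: 6400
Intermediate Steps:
L = 16 (L = (-4)² = 16)
b(L)² = (5*16)² = 80² = 6400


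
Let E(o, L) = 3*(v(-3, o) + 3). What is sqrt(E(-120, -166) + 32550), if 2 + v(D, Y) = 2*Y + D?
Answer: 12*sqrt(221) ≈ 178.39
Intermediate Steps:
v(D, Y) = -2 + D + 2*Y (v(D, Y) = -2 + (2*Y + D) = -2 + (D + 2*Y) = -2 + D + 2*Y)
E(o, L) = -6 + 6*o (E(o, L) = 3*((-2 - 3 + 2*o) + 3) = 3*((-5 + 2*o) + 3) = 3*(-2 + 2*o) = -6 + 6*o)
sqrt(E(-120, -166) + 32550) = sqrt((-6 + 6*(-120)) + 32550) = sqrt((-6 - 720) + 32550) = sqrt(-726 + 32550) = sqrt(31824) = 12*sqrt(221)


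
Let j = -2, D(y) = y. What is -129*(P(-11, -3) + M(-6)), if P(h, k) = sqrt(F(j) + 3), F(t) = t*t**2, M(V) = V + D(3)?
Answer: 387 - 129*I*sqrt(5) ≈ 387.0 - 288.45*I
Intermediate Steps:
M(V) = 3 + V (M(V) = V + 3 = 3 + V)
F(t) = t**3
P(h, k) = I*sqrt(5) (P(h, k) = sqrt((-2)**3 + 3) = sqrt(-8 + 3) = sqrt(-5) = I*sqrt(5))
-129*(P(-11, -3) + M(-6)) = -129*(I*sqrt(5) + (3 - 6)) = -129*(I*sqrt(5) - 3) = -129*(-3 + I*sqrt(5)) = 387 - 129*I*sqrt(5)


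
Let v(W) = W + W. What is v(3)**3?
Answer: 216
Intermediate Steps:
v(W) = 2*W
v(3)**3 = (2*3)**3 = 6**3 = 216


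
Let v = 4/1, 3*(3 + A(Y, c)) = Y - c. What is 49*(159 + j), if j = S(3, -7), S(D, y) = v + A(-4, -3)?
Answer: 23471/3 ≈ 7823.7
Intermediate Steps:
A(Y, c) = -3 - c/3 + Y/3 (A(Y, c) = -3 + (Y - c)/3 = -3 + (-c/3 + Y/3) = -3 - c/3 + Y/3)
v = 4 (v = 4*1 = 4)
S(D, y) = 2/3 (S(D, y) = 4 + (-3 - 1/3*(-3) + (1/3)*(-4)) = 4 + (-3 + 1 - 4/3) = 4 - 10/3 = 2/3)
j = 2/3 ≈ 0.66667
49*(159 + j) = 49*(159 + 2/3) = 49*(479/3) = 23471/3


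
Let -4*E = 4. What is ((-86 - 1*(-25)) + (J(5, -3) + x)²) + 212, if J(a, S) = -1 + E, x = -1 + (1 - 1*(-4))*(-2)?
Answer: 320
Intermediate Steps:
E = -1 (E = -¼*4 = -1)
x = -11 (x = -1 + (1 + 4)*(-2) = -1 + 5*(-2) = -1 - 10 = -11)
J(a, S) = -2 (J(a, S) = -1 - 1 = -2)
((-86 - 1*(-25)) + (J(5, -3) + x)²) + 212 = ((-86 - 1*(-25)) + (-2 - 11)²) + 212 = ((-86 + 25) + (-13)²) + 212 = (-61 + 169) + 212 = 108 + 212 = 320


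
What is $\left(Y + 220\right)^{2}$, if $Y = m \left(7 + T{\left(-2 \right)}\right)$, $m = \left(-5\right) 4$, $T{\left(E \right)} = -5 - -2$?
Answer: $19600$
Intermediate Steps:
$T{\left(E \right)} = -3$ ($T{\left(E \right)} = -5 + 2 = -3$)
$m = -20$
$Y = -80$ ($Y = - 20 \left(7 - 3\right) = \left(-20\right) 4 = -80$)
$\left(Y + 220\right)^{2} = \left(-80 + 220\right)^{2} = 140^{2} = 19600$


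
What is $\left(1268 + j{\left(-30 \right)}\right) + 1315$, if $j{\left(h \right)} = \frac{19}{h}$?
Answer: $\frac{77471}{30} \approx 2582.4$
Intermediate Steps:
$\left(1268 + j{\left(-30 \right)}\right) + 1315 = \left(1268 + \frac{19}{-30}\right) + 1315 = \left(1268 + 19 \left(- \frac{1}{30}\right)\right) + 1315 = \left(1268 - \frac{19}{30}\right) + 1315 = \frac{38021}{30} + 1315 = \frac{77471}{30}$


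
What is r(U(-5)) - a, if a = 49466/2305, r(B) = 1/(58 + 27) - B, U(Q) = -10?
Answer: -448611/39185 ≈ -11.449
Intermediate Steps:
r(B) = 1/85 - B
a = 49466/2305 (a = 49466*(1/2305) = 49466/2305 ≈ 21.460)
r(U(-5)) - a = (1/85 - 1*(-10)) - 1*49466/2305 = (1/85 + 10) - 49466/2305 = 851/85 - 49466/2305 = -448611/39185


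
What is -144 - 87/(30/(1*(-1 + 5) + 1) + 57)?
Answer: -3053/21 ≈ -145.38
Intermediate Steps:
-144 - 87/(30/(1*(-1 + 5) + 1) + 57) = -144 - 87/(30/(1*4 + 1) + 57) = -144 - 87/(30/(4 + 1) + 57) = -144 - 87/(30/5 + 57) = -144 - 87/(30*(⅕) + 57) = -144 - 87/(6 + 57) = -144 - 87/63 = -144 + (1/63)*(-87) = -144 - 29/21 = -3053/21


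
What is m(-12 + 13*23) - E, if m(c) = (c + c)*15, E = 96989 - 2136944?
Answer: 2048565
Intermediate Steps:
E = -2039955
m(c) = 30*c (m(c) = (2*c)*15 = 30*c)
m(-12 + 13*23) - E = 30*(-12 + 13*23) - 1*(-2039955) = 30*(-12 + 299) + 2039955 = 30*287 + 2039955 = 8610 + 2039955 = 2048565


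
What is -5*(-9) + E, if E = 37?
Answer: 82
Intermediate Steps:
-5*(-9) + E = -5*(-9) + 37 = 45 + 37 = 82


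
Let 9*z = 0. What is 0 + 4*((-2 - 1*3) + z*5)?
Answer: -20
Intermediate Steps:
z = 0 (z = (⅑)*0 = 0)
0 + 4*((-2 - 1*3) + z*5) = 0 + 4*((-2 - 1*3) + 0*5) = 0 + 4*((-2 - 3) + 0) = 0 + 4*(-5 + 0) = 0 + 4*(-5) = 0 - 20 = -20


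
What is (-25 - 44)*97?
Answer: -6693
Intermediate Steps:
(-25 - 44)*97 = -69*97 = -6693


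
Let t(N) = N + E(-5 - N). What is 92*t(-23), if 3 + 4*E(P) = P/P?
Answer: -2162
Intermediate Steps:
E(P) = -½ (E(P) = -¾ + (P/P)/4 = -¾ + (¼)*1 = -¾ + ¼ = -½)
t(N) = -½ + N (t(N) = N - ½ = -½ + N)
92*t(-23) = 92*(-½ - 23) = 92*(-47/2) = -2162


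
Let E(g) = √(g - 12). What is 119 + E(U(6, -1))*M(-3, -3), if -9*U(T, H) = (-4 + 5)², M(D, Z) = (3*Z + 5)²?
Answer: 119 + 16*I*√109/3 ≈ 119.0 + 55.682*I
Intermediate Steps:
M(D, Z) = (5 + 3*Z)²
U(T, H) = -⅑ (U(T, H) = -(-4 + 5)²/9 = -⅑*1² = -⅑*1 = -⅑)
E(g) = √(-12 + g)
119 + E(U(6, -1))*M(-3, -3) = 119 + √(-12 - ⅑)*(5 + 3*(-3))² = 119 + √(-109/9)*(5 - 9)² = 119 + (I*√109/3)*(-4)² = 119 + (I*√109/3)*16 = 119 + 16*I*√109/3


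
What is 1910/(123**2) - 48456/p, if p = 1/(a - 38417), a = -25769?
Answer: 47054167631174/15129 ≈ 3.1102e+9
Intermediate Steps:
p = -1/64186 (p = 1/(-25769 - 38417) = 1/(-64186) = -1/64186 ≈ -1.5580e-5)
1910/(123**2) - 48456/p = 1910/(123**2) - 48456/(-1/64186) = 1910/15129 - 48456*(-64186) = 1910*(1/15129) + 3110196816 = 1910/15129 + 3110196816 = 47054167631174/15129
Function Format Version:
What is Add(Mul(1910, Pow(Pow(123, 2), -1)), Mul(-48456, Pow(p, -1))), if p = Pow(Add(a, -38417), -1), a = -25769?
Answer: Rational(47054167631174, 15129) ≈ 3.1102e+9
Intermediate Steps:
p = Rational(-1, 64186) (p = Pow(Add(-25769, -38417), -1) = Pow(-64186, -1) = Rational(-1, 64186) ≈ -1.5580e-5)
Add(Mul(1910, Pow(Pow(123, 2), -1)), Mul(-48456, Pow(p, -1))) = Add(Mul(1910, Pow(Pow(123, 2), -1)), Mul(-48456, Pow(Rational(-1, 64186), -1))) = Add(Mul(1910, Pow(15129, -1)), Mul(-48456, -64186)) = Add(Mul(1910, Rational(1, 15129)), 3110196816) = Add(Rational(1910, 15129), 3110196816) = Rational(47054167631174, 15129)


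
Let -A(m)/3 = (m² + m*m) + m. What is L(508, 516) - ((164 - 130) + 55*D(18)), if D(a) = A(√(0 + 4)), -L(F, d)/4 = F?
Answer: -416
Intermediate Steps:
L(F, d) = -4*F
A(m) = -6*m² - 3*m (A(m) = -3*((m² + m*m) + m) = -3*((m² + m²) + m) = -3*(2*m² + m) = -3*(m + 2*m²) = -6*m² - 3*m)
D(a) = -30 (D(a) = -3*√(0 + 4)*(1 + 2*√(0 + 4)) = -3*√4*(1 + 2*√4) = -3*2*(1 + 2*2) = -3*2*(1 + 4) = -3*2*5 = -30)
L(508, 516) - ((164 - 130) + 55*D(18)) = -4*508 - ((164 - 130) + 55*(-30)) = -2032 - (34 - 1650) = -2032 - 1*(-1616) = -2032 + 1616 = -416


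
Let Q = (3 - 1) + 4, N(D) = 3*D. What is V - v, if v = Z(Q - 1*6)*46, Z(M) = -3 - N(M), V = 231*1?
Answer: 369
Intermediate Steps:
Q = 6 (Q = 2 + 4 = 6)
V = 231
Z(M) = -3 - 3*M
v = -138 (v = (-3 - 3*(6 - 1*6))*46 = (-3 - 3*(6 - 6))*46 = (-3 - 3*0)*46 = (-3 + 0)*46 = -3*46 = -138)
V - v = 231 - 1*(-138) = 231 + 138 = 369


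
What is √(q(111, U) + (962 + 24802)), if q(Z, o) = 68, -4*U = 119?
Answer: 2*√6458 ≈ 160.72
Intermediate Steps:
U = -119/4 (U = -¼*119 = -119/4 ≈ -29.750)
√(q(111, U) + (962 + 24802)) = √(68 + (962 + 24802)) = √(68 + 25764) = √25832 = 2*√6458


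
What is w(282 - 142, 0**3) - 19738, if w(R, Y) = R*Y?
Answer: -19738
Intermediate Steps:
w(282 - 142, 0**3) - 19738 = (282 - 142)*0**3 - 19738 = 140*0 - 19738 = 0 - 19738 = -19738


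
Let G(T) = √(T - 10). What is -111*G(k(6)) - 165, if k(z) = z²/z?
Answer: -165 - 222*I ≈ -165.0 - 222.0*I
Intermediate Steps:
k(z) = z
G(T) = √(-10 + T)
-111*G(k(6)) - 165 = -111*√(-10 + 6) - 165 = -222*I - 165 = -165 - 222*I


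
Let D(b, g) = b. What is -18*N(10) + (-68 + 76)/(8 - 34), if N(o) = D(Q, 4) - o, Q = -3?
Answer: 3038/13 ≈ 233.69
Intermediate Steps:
N(o) = -3 - o
-18*N(10) + (-68 + 76)/(8 - 34) = -18*(-3 - 1*10) + (-68 + 76)/(8 - 34) = -18*(-3 - 10) + 8/(-26) = -18*(-13) + 8*(-1/26) = 234 - 4/13 = 3038/13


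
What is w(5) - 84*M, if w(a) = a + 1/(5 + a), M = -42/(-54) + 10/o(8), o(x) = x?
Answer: -4957/30 ≈ -165.23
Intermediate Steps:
M = 73/36 (M = -42/(-54) + 10/8 = -42*(-1/54) + 10*(⅛) = 7/9 + 5/4 = 73/36 ≈ 2.0278)
w(5) - 84*M = (1 + 5² + 5*5)/(5 + 5) - 84*73/36 = (1 + 25 + 25)/10 - 511/3 = (⅒)*51 - 511/3 = 51/10 - 511/3 = -4957/30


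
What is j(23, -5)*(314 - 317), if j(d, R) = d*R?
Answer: 345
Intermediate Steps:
j(d, R) = R*d
j(23, -5)*(314 - 317) = (-5*23)*(314 - 317) = -115*(-3) = 345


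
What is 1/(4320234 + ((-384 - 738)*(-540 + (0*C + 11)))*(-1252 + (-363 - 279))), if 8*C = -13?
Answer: -1/1119840738 ≈ -8.9298e-10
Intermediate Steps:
C = -13/8 (C = (⅛)*(-13) = -13/8 ≈ -1.6250)
1/(4320234 + ((-384 - 738)*(-540 + (0*C + 11)))*(-1252 + (-363 - 279))) = 1/(4320234 + ((-384 - 738)*(-540 + (0*(-13/8) + 11)))*(-1252 + (-363 - 279))) = 1/(4320234 + (-1122*(-540 + (0 + 11)))*(-1252 - 642)) = 1/(4320234 - 1122*(-540 + 11)*(-1894)) = 1/(4320234 - 1122*(-529)*(-1894)) = 1/(4320234 + 593538*(-1894)) = 1/(4320234 - 1124160972) = 1/(-1119840738) = -1/1119840738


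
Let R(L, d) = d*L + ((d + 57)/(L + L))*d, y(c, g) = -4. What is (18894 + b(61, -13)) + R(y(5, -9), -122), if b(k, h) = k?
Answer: 73807/4 ≈ 18452.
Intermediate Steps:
R(L, d) = L*d + d*(57 + d)/(2*L) (R(L, d) = L*d + ((57 + d)/((2*L)))*d = L*d + ((57 + d)*(1/(2*L)))*d = L*d + ((57 + d)/(2*L))*d = L*d + d*(57 + d)/(2*L))
(18894 + b(61, -13)) + R(y(5, -9), -122) = (18894 + 61) + (1/2)*(-122)*(57 - 122 + 2*(-4)**2)/(-4) = 18955 + (1/2)*(-122)*(-1/4)*(57 - 122 + 2*16) = 18955 + (1/2)*(-122)*(-1/4)*(57 - 122 + 32) = 18955 + (1/2)*(-122)*(-1/4)*(-33) = 18955 - 2013/4 = 73807/4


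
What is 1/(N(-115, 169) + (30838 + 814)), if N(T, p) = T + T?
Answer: 1/31422 ≈ 3.1825e-5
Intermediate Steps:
N(T, p) = 2*T
1/(N(-115, 169) + (30838 + 814)) = 1/(2*(-115) + (30838 + 814)) = 1/(-230 + 31652) = 1/31422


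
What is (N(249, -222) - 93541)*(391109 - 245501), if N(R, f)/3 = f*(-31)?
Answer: -10614095160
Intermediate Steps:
N(R, f) = -93*f (N(R, f) = 3*(f*(-31)) = 3*(-31*f) = -93*f)
(N(249, -222) - 93541)*(391109 - 245501) = (-93*(-222) - 93541)*(391109 - 245501) = (20646 - 93541)*145608 = -72895*145608 = -10614095160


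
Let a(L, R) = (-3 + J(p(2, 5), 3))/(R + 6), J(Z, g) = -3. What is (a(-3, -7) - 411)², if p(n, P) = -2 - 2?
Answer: 164025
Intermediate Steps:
p(n, P) = -4
a(L, R) = -6/(6 + R) (a(L, R) = (-3 - 3)/(R + 6) = -6/(6 + R))
(a(-3, -7) - 411)² = (-6/(6 - 7) - 411)² = (-6/(-1) - 411)² = (-6*(-1) - 411)² = (6 - 411)² = (-405)² = 164025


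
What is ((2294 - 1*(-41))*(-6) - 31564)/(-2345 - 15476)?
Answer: 45574/17821 ≈ 2.5573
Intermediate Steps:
((2294 - 1*(-41))*(-6) - 31564)/(-2345 - 15476) = ((2294 + 41)*(-6) - 31564)/(-17821) = (2335*(-6) - 31564)*(-1/17821) = (-14010 - 31564)*(-1/17821) = -45574*(-1/17821) = 45574/17821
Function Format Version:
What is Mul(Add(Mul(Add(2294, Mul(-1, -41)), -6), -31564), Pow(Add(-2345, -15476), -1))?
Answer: Rational(45574, 17821) ≈ 2.5573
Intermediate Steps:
Mul(Add(Mul(Add(2294, Mul(-1, -41)), -6), -31564), Pow(Add(-2345, -15476), -1)) = Mul(Add(Mul(Add(2294, 41), -6), -31564), Pow(-17821, -1)) = Mul(Add(Mul(2335, -6), -31564), Rational(-1, 17821)) = Mul(Add(-14010, -31564), Rational(-1, 17821)) = Mul(-45574, Rational(-1, 17821)) = Rational(45574, 17821)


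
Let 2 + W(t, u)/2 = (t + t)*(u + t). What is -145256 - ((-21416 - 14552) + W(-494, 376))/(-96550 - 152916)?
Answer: -18118118050/124733 ≈ -1.4526e+5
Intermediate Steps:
W(t, u) = -4 + 4*t*(t + u) (W(t, u) = -4 + 2*((t + t)*(u + t)) = -4 + 2*((2*t)*(t + u)) = -4 + 2*(2*t*(t + u)) = -4 + 4*t*(t + u))
-145256 - ((-21416 - 14552) + W(-494, 376))/(-96550 - 152916) = -145256 - ((-21416 - 14552) + (-4 + 4*(-494)² + 4*(-494)*376))/(-96550 - 152916) = -145256 - (-35968 + (-4 + 4*244036 - 742976))/(-249466) = -145256 - (-35968 + (-4 + 976144 - 742976))*(-1)/249466 = -145256 - (-35968 + 233164)*(-1)/249466 = -145256 - 197196*(-1)/249466 = -145256 - 1*(-98598/124733) = -145256 + 98598/124733 = -18118118050/124733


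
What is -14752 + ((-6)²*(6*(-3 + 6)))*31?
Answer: 5336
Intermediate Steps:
-14752 + ((-6)²*(6*(-3 + 6)))*31 = -14752 + (36*(6*3))*31 = -14752 + (36*18)*31 = -14752 + 648*31 = -14752 + 20088 = 5336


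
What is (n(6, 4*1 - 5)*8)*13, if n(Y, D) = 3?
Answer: 312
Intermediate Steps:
(n(6, 4*1 - 5)*8)*13 = (3*8)*13 = 24*13 = 312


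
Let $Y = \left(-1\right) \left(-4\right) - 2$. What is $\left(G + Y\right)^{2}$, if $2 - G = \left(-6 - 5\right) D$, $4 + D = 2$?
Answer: $324$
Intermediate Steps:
$D = -2$ ($D = -4 + 2 = -2$)
$Y = 2$ ($Y = 4 - 2 = 2$)
$G = -20$ ($G = 2 - \left(-6 - 5\right) \left(-2\right) = 2 - \left(-11\right) \left(-2\right) = 2 - 22 = -20$)
$\left(G + Y\right)^{2} = \left(-20 + 2\right)^{2} = \left(-18\right)^{2} = 324$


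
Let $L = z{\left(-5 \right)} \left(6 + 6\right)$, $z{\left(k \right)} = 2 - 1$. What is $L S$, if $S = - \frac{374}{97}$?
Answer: $- \frac{4488}{97} \approx -46.268$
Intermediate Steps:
$z{\left(k \right)} = 1$ ($z{\left(k \right)} = 2 - 1 = 1$)
$L = 12$ ($L = 1 \left(6 + 6\right) = 1 \cdot 12 = 12$)
$S = - \frac{374}{97}$ ($S = \left(-374\right) \frac{1}{97} = - \frac{374}{97} \approx -3.8557$)
$L S = 12 \left(- \frac{374}{97}\right) = - \frac{4488}{97}$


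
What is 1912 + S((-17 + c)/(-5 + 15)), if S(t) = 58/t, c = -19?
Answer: 17063/9 ≈ 1895.9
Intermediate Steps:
1912 + S((-17 + c)/(-5 + 15)) = 1912 + 58/(((-17 - 19)/(-5 + 15))) = 1912 + 58/((-36/10)) = 1912 + 58/((-36*⅒)) = 1912 + 58/(-18/5) = 1912 + 58*(-5/18) = 1912 - 145/9 = 17063/9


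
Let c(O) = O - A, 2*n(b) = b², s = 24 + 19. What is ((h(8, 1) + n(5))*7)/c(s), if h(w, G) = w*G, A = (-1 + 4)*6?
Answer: 287/50 ≈ 5.7400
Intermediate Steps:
A = 18 (A = 3*6 = 18)
s = 43
n(b) = b²/2
c(O) = -18 + O (c(O) = O - 1*18 = O - 18 = -18 + O)
h(w, G) = G*w
((h(8, 1) + n(5))*7)/c(s) = ((1*8 + (½)*5²)*7)/(-18 + 43) = ((8 + (½)*25)*7)/25 = ((8 + 25/2)*7)*(1/25) = ((41/2)*7)*(1/25) = (287/2)*(1/25) = 287/50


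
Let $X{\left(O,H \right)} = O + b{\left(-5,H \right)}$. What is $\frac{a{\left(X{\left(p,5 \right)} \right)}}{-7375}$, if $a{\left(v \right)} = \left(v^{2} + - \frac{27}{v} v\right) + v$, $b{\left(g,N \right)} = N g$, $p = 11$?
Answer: $- \frac{31}{1475} \approx -0.021017$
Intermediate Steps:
$X{\left(O,H \right)} = O - 5 H$ ($X{\left(O,H \right)} = O + H \left(-5\right) = O - 5 H$)
$a{\left(v \right)} = -27 + v + v^{2}$ ($a{\left(v \right)} = \left(v^{2} - 27\right) + v = \left(-27 + v^{2}\right) + v = -27 + v + v^{2}$)
$\frac{a{\left(X{\left(p,5 \right)} \right)}}{-7375} = \frac{-27 + \left(11 - 25\right) + \left(11 - 25\right)^{2}}{-7375} = \left(-27 + \left(11 - 25\right) + \left(11 - 25\right)^{2}\right) \left(- \frac{1}{7375}\right) = \left(-27 - 14 + \left(-14\right)^{2}\right) \left(- \frac{1}{7375}\right) = \left(-27 - 14 + 196\right) \left(- \frac{1}{7375}\right) = 155 \left(- \frac{1}{7375}\right) = - \frac{31}{1475}$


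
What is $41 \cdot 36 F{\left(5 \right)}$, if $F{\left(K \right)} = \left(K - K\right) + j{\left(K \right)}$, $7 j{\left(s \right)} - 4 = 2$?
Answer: $\frac{8856}{7} \approx 1265.1$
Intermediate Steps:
$j{\left(s \right)} = \frac{6}{7}$ ($j{\left(s \right)} = \frac{4}{7} + \frac{1}{7} \cdot 2 = \frac{4}{7} + \frac{2}{7} = \frac{6}{7}$)
$F{\left(K \right)} = \frac{6}{7}$ ($F{\left(K \right)} = \left(K - K\right) + \frac{6}{7} = 0 + \frac{6}{7} = \frac{6}{7}$)
$41 \cdot 36 F{\left(5 \right)} = 41 \cdot 36 \cdot \frac{6}{7} = 1476 \cdot \frac{6}{7} = \frac{8856}{7}$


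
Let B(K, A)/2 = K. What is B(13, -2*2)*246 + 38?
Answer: 6434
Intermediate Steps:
B(K, A) = 2*K
B(13, -2*2)*246 + 38 = (2*13)*246 + 38 = 26*246 + 38 = 6396 + 38 = 6434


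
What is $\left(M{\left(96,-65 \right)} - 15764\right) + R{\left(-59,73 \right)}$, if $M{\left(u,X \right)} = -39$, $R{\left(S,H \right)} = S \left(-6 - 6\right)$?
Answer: $-15095$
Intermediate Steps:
$R{\left(S,H \right)} = - 12 S$ ($R{\left(S,H \right)} = S \left(-12\right) = - 12 S$)
$\left(M{\left(96,-65 \right)} - 15764\right) + R{\left(-59,73 \right)} = \left(-39 - 15764\right) - -708 = -15803 + 708 = -15095$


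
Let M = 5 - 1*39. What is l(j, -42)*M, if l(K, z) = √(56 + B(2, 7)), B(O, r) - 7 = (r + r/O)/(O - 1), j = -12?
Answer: -119*√6 ≈ -291.49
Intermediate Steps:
M = -34 (M = 5 - 39 = -34)
B(O, r) = 7 + (r + r/O)/(-1 + O) (B(O, r) = 7 + (r + r/O)/(O - 1) = 7 + (r + r/O)/(-1 + O))
l(K, z) = 7*√6/2 (l(K, z) = √(56 + (7 - 7*2 + 7*2² + 2*7)/(2*(-1 + 2))) = √(56 + (½)*(7 - 14 + 7*4 + 14)/1) = √(56 + (½)*1*(7 - 14 + 28 + 14)) = √(56 + (½)*1*35) = √(56 + 35/2) = √(147/2) = 7*√6/2)
l(j, -42)*M = (7*√6/2)*(-34) = -119*√6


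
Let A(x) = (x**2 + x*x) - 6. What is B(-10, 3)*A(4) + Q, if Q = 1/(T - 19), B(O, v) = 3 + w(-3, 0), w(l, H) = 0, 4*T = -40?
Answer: 2261/29 ≈ 77.966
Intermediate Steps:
T = -10 (T = (1/4)*(-40) = -10)
B(O, v) = 3 (B(O, v) = 3 + 0 = 3)
Q = -1/29 (Q = 1/(-10 - 19) = 1/(-29) = -1/29 ≈ -0.034483)
A(x) = -6 + 2*x**2 (A(x) = (x**2 + x**2) - 6 = 2*x**2 - 6 = -6 + 2*x**2)
B(-10, 3)*A(4) + Q = 3*(-6 + 2*4**2) - 1/29 = 3*(-6 + 2*16) - 1/29 = 3*(-6 + 32) - 1/29 = 3*26 - 1/29 = 78 - 1/29 = 2261/29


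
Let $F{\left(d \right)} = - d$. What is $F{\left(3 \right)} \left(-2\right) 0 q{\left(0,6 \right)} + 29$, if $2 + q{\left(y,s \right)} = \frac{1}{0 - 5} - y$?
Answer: $29$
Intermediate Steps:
$q{\left(y,s \right)} = - \frac{11}{5} - y$ ($q{\left(y,s \right)} = -2 - \left(y - \frac{1}{0 - 5}\right) = -2 - \left(\frac{1}{5} + y\right) = - \frac{11}{5} - y$)
$F{\left(3 \right)} \left(-2\right) 0 q{\left(0,6 \right)} + 29 = \left(-1\right) 3 \left(-2\right) 0 \left(- \frac{11}{5} - 0\right) + 29 = - 3 \cdot 0 \left(- \frac{11}{5} + 0\right) + 29 = - 3 \cdot 0 \left(- \frac{11}{5}\right) + 29 = \left(-3\right) 0 + 29 = 0 + 29 = 29$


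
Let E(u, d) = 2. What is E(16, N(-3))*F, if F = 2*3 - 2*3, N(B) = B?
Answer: 0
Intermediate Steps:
F = 0 (F = 6 - 6 = 0)
E(16, N(-3))*F = 2*0 = 0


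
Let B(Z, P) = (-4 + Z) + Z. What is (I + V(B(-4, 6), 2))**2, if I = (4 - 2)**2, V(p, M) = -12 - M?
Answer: 100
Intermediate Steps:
B(Z, P) = -4 + 2*Z
I = 4 (I = 2**2 = 4)
(I + V(B(-4, 6), 2))**2 = (4 + (-12 - 1*2))**2 = (4 + (-12 - 2))**2 = (4 - 14)**2 = (-10)**2 = 100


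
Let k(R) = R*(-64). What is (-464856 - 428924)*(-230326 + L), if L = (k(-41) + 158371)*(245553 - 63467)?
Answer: -26200897252982320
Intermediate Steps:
k(R) = -64*R
L = 29314935570 (L = (-64*(-41) + 158371)*(245553 - 63467) = (2624 + 158371)*182086 = 160995*182086 = 29314935570)
(-464856 - 428924)*(-230326 + L) = (-464856 - 428924)*(-230326 + 29314935570) = -893780*29314705244 = -26200897252982320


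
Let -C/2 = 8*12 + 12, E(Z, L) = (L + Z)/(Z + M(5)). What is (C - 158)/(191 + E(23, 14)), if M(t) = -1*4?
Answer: -3553/1833 ≈ -1.9384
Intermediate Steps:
M(t) = -4
E(Z, L) = (L + Z)/(-4 + Z) (E(Z, L) = (L + Z)/(Z - 4) = (L + Z)/(-4 + Z))
C = -216 (C = -2*(8*12 + 12) = -2*(96 + 12) = -2*108 = -216)
(C - 158)/(191 + E(23, 14)) = (-216 - 158)/(191 + (14 + 23)/(-4 + 23)) = -374/(191 + 37/19) = -374/3666/19 = -374*19/3666 = -3553/1833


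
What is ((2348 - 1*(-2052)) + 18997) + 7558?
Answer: 30955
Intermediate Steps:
((2348 - 1*(-2052)) + 18997) + 7558 = ((2348 + 2052) + 18997) + 7558 = (4400 + 18997) + 7558 = 23397 + 7558 = 30955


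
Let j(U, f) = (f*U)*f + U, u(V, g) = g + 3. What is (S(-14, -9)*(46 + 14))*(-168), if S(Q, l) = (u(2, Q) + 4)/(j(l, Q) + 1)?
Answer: -17640/443 ≈ -39.819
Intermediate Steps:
u(V, g) = 3 + g
j(U, f) = U + U*f² (j(U, f) = (U*f)*f + U = U*f² + U = U + U*f²)
S(Q, l) = (7 + Q)/(1 + l*(1 + Q²)) (S(Q, l) = ((3 + Q) + 4)/(l*(1 + Q²) + 1) = (7 + Q)/(1 + l*(1 + Q²)))
(S(-14, -9)*(46 + 14))*(-168) = (((7 - 14)/(1 - 9*(1 + (-14)²)))*(46 + 14))*(-168) = ((-7/(1 - 9*(1 + 196)))*60)*(-168) = ((-7/(1 - 9*197))*60)*(-168) = ((-7/(1 - 1773))*60)*(-168) = ((-7/(-1772))*60)*(-168) = (-1/1772*(-7)*60)*(-168) = ((7/1772)*60)*(-168) = (105/443)*(-168) = -17640/443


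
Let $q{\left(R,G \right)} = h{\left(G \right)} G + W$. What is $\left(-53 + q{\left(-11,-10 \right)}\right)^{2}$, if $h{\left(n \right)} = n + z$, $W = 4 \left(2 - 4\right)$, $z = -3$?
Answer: $4761$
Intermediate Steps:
$W = -8$ ($W = 4 \left(-2\right) = -8$)
$h{\left(n \right)} = -3 + n$ ($h{\left(n \right)} = n - 3 = -3 + n$)
$q{\left(R,G \right)} = -8 + G \left(-3 + G\right)$ ($q{\left(R,G \right)} = \left(-3 + G\right) G - 8 = G \left(-3 + G\right) - 8 = -8 + G \left(-3 + G\right)$)
$\left(-53 + q{\left(-11,-10 \right)}\right)^{2} = \left(-53 - \left(8 + 10 \left(-3 - 10\right)\right)\right)^{2} = \left(-53 - -122\right)^{2} = \left(-53 + \left(-8 + 130\right)\right)^{2} = \left(-53 + 122\right)^{2} = 69^{2} = 4761$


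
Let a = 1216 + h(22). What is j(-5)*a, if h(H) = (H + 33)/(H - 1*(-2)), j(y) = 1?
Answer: 29239/24 ≈ 1218.3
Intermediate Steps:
h(H) = (33 + H)/(2 + H) (h(H) = (33 + H)/(H + 2) = (33 + H)/(2 + H))
a = 29239/24 (a = 1216 + (33 + 22)/(2 + 22) = 1216 + 55/24 = 29239/24 ≈ 1218.3)
j(-5)*a = 1*(29239/24) = 29239/24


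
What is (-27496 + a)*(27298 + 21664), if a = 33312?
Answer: 284762992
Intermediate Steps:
(-27496 + a)*(27298 + 21664) = (-27496 + 33312)*(27298 + 21664) = 5816*48962 = 284762992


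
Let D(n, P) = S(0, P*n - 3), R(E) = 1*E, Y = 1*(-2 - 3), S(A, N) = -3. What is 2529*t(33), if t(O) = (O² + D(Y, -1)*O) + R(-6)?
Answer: 2488536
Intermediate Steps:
Y = -5 (Y = 1*(-5) = -5)
R(E) = E
D(n, P) = -3
t(O) = -6 + O² - 3*O (t(O) = (O² - 3*O) - 6 = -6 + O² - 3*O)
2529*t(33) = 2529*(-6 + 33² - 3*33) = 2529*(-6 + 1089 - 99) = 2529*984 = 2488536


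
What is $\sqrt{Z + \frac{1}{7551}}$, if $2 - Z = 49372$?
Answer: $\frac{i \sqrt{312773217091}}{2517} \approx 222.19 i$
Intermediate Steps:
$Z = -49370$ ($Z = 2 - 49372 = -49370$)
$\sqrt{Z + \frac{1}{7551}} = \sqrt{-49370 + \frac{1}{7551}} = \sqrt{- \frac{372792869}{7551}} = \frac{i \sqrt{312773217091}}{2517}$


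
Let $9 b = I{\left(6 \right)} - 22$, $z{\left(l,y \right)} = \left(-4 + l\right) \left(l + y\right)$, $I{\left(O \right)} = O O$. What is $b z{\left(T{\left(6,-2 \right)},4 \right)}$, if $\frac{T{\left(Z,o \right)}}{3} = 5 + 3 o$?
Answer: $- \frac{98}{9} \approx -10.889$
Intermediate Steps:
$T{\left(Z,o \right)} = 15 + 9 o$ ($T{\left(Z,o \right)} = 3 \left(5 + 3 o\right) = 15 + 9 o$)
$I{\left(O \right)} = O^{2}$
$b = \frac{14}{9}$ ($b = \frac{6^{2} - 22}{9} = \frac{36 - 22}{9} = \frac{1}{9} \cdot 14 = \frac{14}{9} \approx 1.5556$)
$b z{\left(T{\left(6,-2 \right)},4 \right)} = \frac{14 \left(\left(15 + 9 \left(-2\right)\right)^{2} - 4 \left(15 + 9 \left(-2\right)\right) - 16 + \left(15 + 9 \left(-2\right)\right) 4\right)}{9} = \frac{14 \left(\left(15 - 18\right)^{2} - 4 \left(15 - 18\right) - 16 + \left(15 - 18\right) 4\right)}{9} = \frac{14 \left(\left(-3\right)^{2} - -12 - 16 - 12\right)}{9} = \frac{14 \left(9 + 12 - 16 - 12\right)}{9} = \frac{14}{9} \left(-7\right) = - \frac{98}{9}$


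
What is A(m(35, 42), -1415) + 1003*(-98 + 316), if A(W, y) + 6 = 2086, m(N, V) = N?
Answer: 220734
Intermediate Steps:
A(W, y) = 2080 (A(W, y) = -6 + 2086 = 2080)
A(m(35, 42), -1415) + 1003*(-98 + 316) = 2080 + 1003*(-98 + 316) = 2080 + 1003*218 = 2080 + 218654 = 220734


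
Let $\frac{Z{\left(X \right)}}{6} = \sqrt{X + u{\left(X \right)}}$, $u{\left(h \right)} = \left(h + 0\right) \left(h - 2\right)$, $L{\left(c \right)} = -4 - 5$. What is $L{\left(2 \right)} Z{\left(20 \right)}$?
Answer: $- 108 \sqrt{95} \approx -1052.7$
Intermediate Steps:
$L{\left(c \right)} = -9$
$u{\left(h \right)} = h \left(-2 + h\right)$
$Z{\left(X \right)} = 6 \sqrt{X + X \left(-2 + X\right)}$
$L{\left(2 \right)} Z{\left(20 \right)} = - 9 \cdot 6 \sqrt{20 \left(-1 + 20\right)} = - 9 \cdot 6 \sqrt{20 \cdot 19} = - 9 \cdot 6 \sqrt{380} = - 9 \cdot 6 \cdot 2 \sqrt{95} = - 9 \cdot 12 \sqrt{95} = - 108 \sqrt{95}$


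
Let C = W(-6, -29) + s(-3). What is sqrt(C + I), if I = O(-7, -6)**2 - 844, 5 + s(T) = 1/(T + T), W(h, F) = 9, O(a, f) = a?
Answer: I*sqrt(28482)/6 ≈ 28.128*I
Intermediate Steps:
s(T) = -5 + 1/(2*T) (s(T) = -5 + 1/(T + T) = -5 + 1/(2*T))
C = 23/6 (C = 9 + (-5 + (1/2)/(-3)) = 9 + (-5 + (1/2)*(-1/3)) = 9 + (-5 - 1/6) = 9 - 31/6 = 23/6 ≈ 3.8333)
I = -795 (I = (-7)**2 - 844 = 49 - 844 = -795)
sqrt(C + I) = sqrt(23/6 - 795) = sqrt(-4747/6) = I*sqrt(28482)/6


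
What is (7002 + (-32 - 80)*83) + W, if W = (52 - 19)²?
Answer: -1205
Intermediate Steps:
W = 1089 (W = 33² = 1089)
(7002 + (-32 - 80)*83) + W = (7002 + (-32 - 80)*83) + 1089 = (7002 - 112*83) + 1089 = (7002 - 9296) + 1089 = -2294 + 1089 = -1205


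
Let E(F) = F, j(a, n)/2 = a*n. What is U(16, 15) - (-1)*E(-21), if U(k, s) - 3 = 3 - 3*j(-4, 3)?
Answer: 57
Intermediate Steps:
j(a, n) = 2*a*n (j(a, n) = 2*(a*n) = 2*a*n)
U(k, s) = 78 (U(k, s) = 3 + (3 - 6*(-4)*3) = 3 + (3 - 3*(-24)) = 3 + (3 + 72) = 3 + 75 = 78)
U(16, 15) - (-1)*E(-21) = 78 - (-1)*(-21) = 78 - 1*21 = 78 - 21 = 57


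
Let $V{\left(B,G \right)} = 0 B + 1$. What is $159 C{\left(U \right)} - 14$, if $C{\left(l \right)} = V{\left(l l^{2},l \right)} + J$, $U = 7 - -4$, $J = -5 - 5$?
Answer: $-1445$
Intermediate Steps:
$V{\left(B,G \right)} = 1$ ($V{\left(B,G \right)} = 0 + 1 = 1$)
$J = -10$
$U = 11$ ($U = 7 + 4 = 11$)
$C{\left(l \right)} = -9$ ($C{\left(l \right)} = 1 - 10 = -9$)
$159 C{\left(U \right)} - 14 = 159 \left(-9\right) - 14 = -1431 - 14 = -1445$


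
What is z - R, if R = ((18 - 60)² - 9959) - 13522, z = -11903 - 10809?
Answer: -995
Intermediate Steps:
z = -22712
R = -21717 (R = ((-42)² - 9959) - 13522 = (1764 - 9959) - 13522 = -8195 - 13522 = -21717)
z - R = -22712 - 1*(-21717) = -22712 + 21717 = -995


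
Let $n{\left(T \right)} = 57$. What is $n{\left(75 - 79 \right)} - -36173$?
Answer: $36230$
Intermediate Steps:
$n{\left(75 - 79 \right)} - -36173 = 57 - -36173 = 57 + 36173 = 36230$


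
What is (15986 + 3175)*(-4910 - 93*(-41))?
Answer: -21019617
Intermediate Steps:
(15986 + 3175)*(-4910 - 93*(-41)) = 19161*(-4910 + 3813) = 19161*(-1097) = -21019617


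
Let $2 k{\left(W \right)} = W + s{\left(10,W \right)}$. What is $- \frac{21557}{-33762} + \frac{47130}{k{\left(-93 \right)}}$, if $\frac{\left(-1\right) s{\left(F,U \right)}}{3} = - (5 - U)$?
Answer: $\frac{1062246359}{2262054} \approx 469.59$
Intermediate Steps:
$s{\left(F,U \right)} = 15 - 3 U$ ($s{\left(F,U \right)} = - 3 \left(- (5 - U)\right) = - 3 \left(-5 + U\right) = 15 - 3 U$)
$k{\left(W \right)} = \frac{15}{2} - W$ ($k{\left(W \right)} = \frac{W - \left(-15 + 3 W\right)}{2} = \frac{15 - 2 W}{2} = \frac{15}{2} - W$)
$- \frac{21557}{-33762} + \frac{47130}{k{\left(-93 \right)}} = - \frac{21557}{-33762} + \frac{47130}{\frac{15}{2} - -93} = \left(-21557\right) \left(- \frac{1}{33762}\right) + \frac{47130}{\frac{15}{2} + 93} = \frac{21557}{33762} + \frac{47130}{\frac{201}{2}} = \frac{21557}{33762} + 47130 \cdot \frac{2}{201} = \frac{21557}{33762} + \frac{31420}{67} = \frac{1062246359}{2262054}$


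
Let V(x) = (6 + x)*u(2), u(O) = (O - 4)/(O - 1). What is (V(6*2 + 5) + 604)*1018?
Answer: 568044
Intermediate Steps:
u(O) = (-4 + O)/(-1 + O)
V(x) = -12 - 2*x (V(x) = (6 + x)*((-4 + 2)/(-1 + 2)) = (6 + x)*(-2/1) = (6 + x)*(1*(-2)) = (6 + x)*(-2) = -12 - 2*x)
(V(6*2 + 5) + 604)*1018 = ((-12 - 2*(6*2 + 5)) + 604)*1018 = ((-12 - 2*(12 + 5)) + 604)*1018 = ((-12 - 2*17) + 604)*1018 = ((-12 - 34) + 604)*1018 = (-46 + 604)*1018 = 558*1018 = 568044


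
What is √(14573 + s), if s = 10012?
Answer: √24585 ≈ 156.80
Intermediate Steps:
√(14573 + s) = √(14573 + 10012) = √24585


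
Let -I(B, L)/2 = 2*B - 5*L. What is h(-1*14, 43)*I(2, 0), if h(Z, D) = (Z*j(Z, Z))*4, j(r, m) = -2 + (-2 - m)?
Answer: 4480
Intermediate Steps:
j(r, m) = -4 - m
I(B, L) = -4*B + 10*L (I(B, L) = -2*(2*B - 5*L) = -2*(-5*L + 2*B) = -4*B + 10*L)
h(Z, D) = 4*Z*(-4 - Z) (h(Z, D) = (Z*(-4 - Z))*4 = 4*Z*(-4 - Z))
h(-1*14, 43)*I(2, 0) = (-4*(-1*14)*(4 - 1*14))*(-4*2 + 10*0) = (-4*(-14)*(4 - 14))*(-8 + 0) = -4*(-14)*(-10)*(-8) = -560*(-8) = 4480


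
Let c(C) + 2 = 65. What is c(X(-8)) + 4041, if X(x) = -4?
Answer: 4104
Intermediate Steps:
c(C) = 63 (c(C) = -2 + 65 = 63)
c(X(-8)) + 4041 = 63 + 4041 = 4104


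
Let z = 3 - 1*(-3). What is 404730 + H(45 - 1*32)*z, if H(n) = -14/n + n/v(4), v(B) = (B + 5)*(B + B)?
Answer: 63137041/156 ≈ 4.0472e+5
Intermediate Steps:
v(B) = 2*B*(5 + B) (v(B) = (5 + B)*(2*B) = 2*B*(5 + B))
H(n) = -14/n + n/72 (H(n) = -14/n + n/((2*4*(5 + 4))) = -14/n + n/((2*4*9)) = -14/n + n/72)
z = 6 (z = 3 + 3 = 6)
404730 + H(45 - 1*32)*z = 404730 + (-14/(45 - 1*32) + (45 - 1*32)/72)*6 = 404730 + (-14/(45 - 32) + (45 - 32)/72)*6 = 404730 + (-14/13 + (1/72)*13)*6 = 404730 + (-14*1/13 + 13/72)*6 = 404730 + (-14/13 + 13/72)*6 = 404730 - 839/936*6 = 404730 - 839/156 = 63137041/156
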